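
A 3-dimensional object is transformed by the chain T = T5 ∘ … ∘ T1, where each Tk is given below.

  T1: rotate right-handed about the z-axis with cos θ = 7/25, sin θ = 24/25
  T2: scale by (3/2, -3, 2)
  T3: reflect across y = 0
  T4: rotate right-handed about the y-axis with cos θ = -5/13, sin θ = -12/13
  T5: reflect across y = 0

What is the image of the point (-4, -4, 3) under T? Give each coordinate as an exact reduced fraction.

T1 rotate right-handed about the z-axis with cos θ = 7/25, sin θ = 24/25: (-4, -4, 3) → (68/25, -124/25, 3)
T2 scale by (3/2, -3, 2): (68/25, -124/25, 3) → (102/25, 372/25, 6)
T3 reflect across y = 0: (102/25, 372/25, 6) → (102/25, -372/25, 6)
T4 rotate right-handed about the y-axis with cos θ = -5/13, sin θ = -12/13: (102/25, -372/25, 6) → (-462/65, -372/25, 474/325)
T5 reflect across y = 0: (-462/65, -372/25, 474/325) → (-462/65, 372/25, 474/325)

T(p) = (-462/65, 372/25, 474/325)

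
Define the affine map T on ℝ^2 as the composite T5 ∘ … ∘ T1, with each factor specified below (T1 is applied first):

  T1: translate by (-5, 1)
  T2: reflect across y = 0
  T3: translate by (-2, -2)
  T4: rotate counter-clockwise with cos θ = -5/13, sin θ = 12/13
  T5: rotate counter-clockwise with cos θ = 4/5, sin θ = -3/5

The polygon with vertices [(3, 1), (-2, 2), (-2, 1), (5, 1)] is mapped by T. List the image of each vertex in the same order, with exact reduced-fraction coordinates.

image vertices: (188/65, -316/65), (171/65, -647/65), (108/65, -631/65), (44/13, -38/13)

T1 translate by (-5, 1): (3, 1) → (-2, 2); (-2, 2) → (-7, 3); (-2, 1) → (-7, 2); (5, 1) → (0, 2)
T2 reflect across y = 0: (-2, 2) → (-2, -2); (-7, 3) → (-7, -3); (-7, 2) → (-7, -2); (0, 2) → (0, -2)
T3 translate by (-2, -2): (-2, -2) → (-4, -4); (-7, -3) → (-9, -5); (-7, -2) → (-9, -4); (0, -2) → (-2, -4)
T4 rotate counter-clockwise with cos θ = -5/13, sin θ = 12/13: (-4, -4) → (68/13, -28/13); (-9, -5) → (105/13, -83/13); (-9, -4) → (93/13, -88/13); (-2, -4) → (58/13, -4/13)
T5 rotate counter-clockwise with cos θ = 4/5, sin θ = -3/5: (68/13, -28/13) → (188/65, -316/65); (105/13, -83/13) → (171/65, -647/65); (93/13, -88/13) → (108/65, -631/65); (58/13, -4/13) → (44/13, -38/13)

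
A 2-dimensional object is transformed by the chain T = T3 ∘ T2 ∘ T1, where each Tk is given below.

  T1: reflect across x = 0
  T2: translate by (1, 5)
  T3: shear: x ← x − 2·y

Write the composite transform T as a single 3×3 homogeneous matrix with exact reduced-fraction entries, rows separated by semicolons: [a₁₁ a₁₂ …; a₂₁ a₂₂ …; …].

T1 = [-1 0 0; 0 1 0; 0 0 1]
T2·T1 = [-1 0 1; 0 1 5; 0 0 1]
T3·…·T1 = [-1 -2 -9; 0 1 5; 0 0 1]

T = [-1 -2 -9; 0 1 5; 0 0 1]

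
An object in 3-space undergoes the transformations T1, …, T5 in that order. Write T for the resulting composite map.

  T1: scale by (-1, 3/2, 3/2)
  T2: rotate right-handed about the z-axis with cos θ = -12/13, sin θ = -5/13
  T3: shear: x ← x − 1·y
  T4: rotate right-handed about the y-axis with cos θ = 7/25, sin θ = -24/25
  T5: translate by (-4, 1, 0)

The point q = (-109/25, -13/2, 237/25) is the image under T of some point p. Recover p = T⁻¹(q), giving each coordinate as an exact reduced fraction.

T1 = [-1 0 0 0; 0 3/2 0 0; 0 0 3/2 0; 0 0 0 1]
T2·T1 = [12/13 15/26 0 0; 5/13 -18/13 0 0; 0 0 3/2 0; 0 0 0 1]
T3·…·T1 = [7/13 51/26 0 0; 5/13 -18/13 0 0; 0 0 3/2 0; 0 0 0 1]
T4·…·T1 = [49/325 357/650 -36/25 0; 5/13 -18/13 0 0; 168/325 612/325 21/50 0; 0 0 0 1]
T5·…·T1 = [49/325 357/650 -36/25 -4; 5/13 -18/13 0 1; 168/325 612/325 21/50 0; 0 0 0 1]
det M = -9/4; M⁻¹ = [84/325 17/13 288/325 -89/325; 14/195 -14/39 16/65 42/65; -16/25 0 14/75 -64/25; 0 0 0 1]
M⁻¹ · (-109/25, -13/2, 237/25)ᵀ = (-3/2, 5, 2)ᵀ

p = (-3/2, 5, 2)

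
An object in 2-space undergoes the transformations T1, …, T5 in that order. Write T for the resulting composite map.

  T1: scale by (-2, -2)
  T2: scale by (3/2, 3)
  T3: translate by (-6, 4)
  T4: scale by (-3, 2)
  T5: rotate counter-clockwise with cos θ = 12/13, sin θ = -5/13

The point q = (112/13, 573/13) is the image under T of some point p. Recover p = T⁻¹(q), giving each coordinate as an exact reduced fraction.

T1 = [-2 0 0; 0 -2 0; 0 0 1]
T2·T1 = [-3 0 0; 0 -6 0; 0 0 1]
T3·…·T1 = [-3 0 -6; 0 -6 4; 0 0 1]
T4·…·T1 = [9 0 18; 0 -12 8; 0 0 1]
T5·…·T1 = [108/13 -60/13 256/13; -45/13 -144/13 6/13; 0 0 1]
det M = -108; M⁻¹ = [4/39 -5/117 -2; -5/156 -1/13 2/3; 0 0 1]
M⁻¹ · (112/13, 573/13)ᵀ = (-3, -3)ᵀ

p = (-3, -3)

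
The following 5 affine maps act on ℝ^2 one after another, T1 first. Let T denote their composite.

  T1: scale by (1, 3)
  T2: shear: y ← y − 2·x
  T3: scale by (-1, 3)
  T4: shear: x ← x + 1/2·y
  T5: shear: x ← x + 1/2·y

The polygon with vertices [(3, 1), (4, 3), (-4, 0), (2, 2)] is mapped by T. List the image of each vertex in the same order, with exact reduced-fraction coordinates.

image vertices: (-12, -9), (-1, 3), (28, 24), (4, 6)

T1 scale by (1, 3): (3, 1) → (3, 3); (4, 3) → (4, 9); (-4, 0) → (-4, 0); (2, 2) → (2, 6)
T2 shear: y ← y − 2·x: (3, 3) → (3, -3); (4, 9) → (4, 1); (-4, 0) → (-4, 8); (2, 6) → (2, 2)
T3 scale by (-1, 3): (3, -3) → (-3, -9); (4, 1) → (-4, 3); (-4, 8) → (4, 24); (2, 2) → (-2, 6)
T4 shear: x ← x + 1/2·y: (-3, -9) → (-15/2, -9); (-4, 3) → (-5/2, 3); (4, 24) → (16, 24); (-2, 6) → (1, 6)
T5 shear: x ← x + 1/2·y: (-15/2, -9) → (-12, -9); (-5/2, 3) → (-1, 3); (16, 24) → (28, 24); (1, 6) → (4, 6)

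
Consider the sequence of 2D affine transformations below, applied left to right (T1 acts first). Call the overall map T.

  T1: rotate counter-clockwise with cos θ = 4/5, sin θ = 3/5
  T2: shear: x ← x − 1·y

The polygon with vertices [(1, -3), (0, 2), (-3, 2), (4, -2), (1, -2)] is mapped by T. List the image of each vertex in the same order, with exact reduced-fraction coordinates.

T1 rotate counter-clockwise with cos θ = 4/5, sin θ = 3/5: (1, -3) → (13/5, -9/5); (0, 2) → (-6/5, 8/5); (-3, 2) → (-18/5, -1/5); (4, -2) → (22/5, 4/5); (1, -2) → (2, -1)
T2 shear: x ← x − 1·y: (13/5, -9/5) → (22/5, -9/5); (-6/5, 8/5) → (-14/5, 8/5); (-18/5, -1/5) → (-17/5, -1/5); (22/5, 4/5) → (18/5, 4/5); (2, -1) → (3, -1)

image vertices: (22/5, -9/5), (-14/5, 8/5), (-17/5, -1/5), (18/5, 4/5), (3, -1)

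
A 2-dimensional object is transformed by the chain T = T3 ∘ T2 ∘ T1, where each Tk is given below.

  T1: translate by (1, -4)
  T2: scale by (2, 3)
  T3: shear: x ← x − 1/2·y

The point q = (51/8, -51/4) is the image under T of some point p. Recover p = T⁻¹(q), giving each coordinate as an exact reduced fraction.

T1 = [1 0 1; 0 1 -4; 0 0 1]
T2·T1 = [2 0 2; 0 3 -12; 0 0 1]
T3·…·T1 = [2 -3/2 8; 0 3 -12; 0 0 1]
det M = 6; M⁻¹ = [1/2 1/4 -1; 0 1/3 4; 0 0 1]
M⁻¹ · (51/8, -51/4)ᵀ = (-1, -1/4)ᵀ

p = (-1, -1/4)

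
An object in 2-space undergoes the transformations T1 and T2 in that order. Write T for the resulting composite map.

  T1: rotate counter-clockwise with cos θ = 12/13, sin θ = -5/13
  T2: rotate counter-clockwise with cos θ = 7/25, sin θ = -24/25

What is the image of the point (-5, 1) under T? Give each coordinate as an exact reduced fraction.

T1 rotate counter-clockwise with cos θ = 12/13, sin θ = -5/13: (-5, 1) → (-55/13, 37/13)
T2 rotate counter-clockwise with cos θ = 7/25, sin θ = -24/25: (-55/13, 37/13) → (503/325, 1579/325)

T(p) = (503/325, 1579/325)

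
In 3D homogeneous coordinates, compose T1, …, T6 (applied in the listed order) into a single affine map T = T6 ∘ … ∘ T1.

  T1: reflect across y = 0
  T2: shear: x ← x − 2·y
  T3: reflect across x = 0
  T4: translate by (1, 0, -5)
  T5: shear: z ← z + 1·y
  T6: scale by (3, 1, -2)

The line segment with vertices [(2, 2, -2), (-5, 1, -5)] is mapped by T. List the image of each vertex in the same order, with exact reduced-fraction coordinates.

T1 reflect across y = 0: (2, 2, -2) → (2, -2, -2); (-5, 1, -5) → (-5, -1, -5)
T2 shear: x ← x − 2·y: (2, -2, -2) → (6, -2, -2); (-5, -1, -5) → (-3, -1, -5)
T3 reflect across x = 0: (6, -2, -2) → (-6, -2, -2); (-3, -1, -5) → (3, -1, -5)
T4 translate by (1, 0, -5): (-6, -2, -2) → (-5, -2, -7); (3, -1, -5) → (4, -1, -10)
T5 shear: z ← z + 1·y: (-5, -2, -7) → (-5, -2, -9); (4, -1, -10) → (4, -1, -11)
T6 scale by (3, 1, -2): (-5, -2, -9) → (-15, -2, 18); (4, -1, -11) → (12, -1, 22)

image vertices: (-15, -2, 18), (12, -1, 22)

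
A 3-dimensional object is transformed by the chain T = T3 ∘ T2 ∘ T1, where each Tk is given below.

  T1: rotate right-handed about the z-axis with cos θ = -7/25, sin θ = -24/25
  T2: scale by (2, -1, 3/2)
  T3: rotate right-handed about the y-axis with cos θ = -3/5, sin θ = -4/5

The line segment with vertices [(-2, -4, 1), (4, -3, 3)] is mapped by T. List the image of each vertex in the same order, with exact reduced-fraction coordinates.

T1 rotate right-handed about the z-axis with cos θ = -7/25, sin θ = -24/25: (-2, -4, 1) → (-82/25, 76/25, 1); (4, -3, 3) → (-4, -3, 3)
T2 scale by (2, -1, 3/2): (-82/25, 76/25, 1) → (-164/25, -76/25, 3/2); (-4, -3, 3) → (-8, 3, 9/2)
T3 rotate right-handed about the y-axis with cos θ = -3/5, sin θ = -4/5: (-164/25, -76/25, 3/2) → (342/125, -76/25, -1537/250); (-8, 3, 9/2) → (6/5, 3, -91/10)

image vertices: (342/125, -76/25, -1537/250), (6/5, 3, -91/10)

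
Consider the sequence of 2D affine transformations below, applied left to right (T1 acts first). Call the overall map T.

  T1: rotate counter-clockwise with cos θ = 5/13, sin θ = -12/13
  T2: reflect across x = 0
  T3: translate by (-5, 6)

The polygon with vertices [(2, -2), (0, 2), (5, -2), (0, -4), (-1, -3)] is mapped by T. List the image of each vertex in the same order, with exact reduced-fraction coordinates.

image vertices: (-51/13, 44/13), (-89/13, 88/13), (-66/13, 8/13), (-17/13, 58/13), (-24/13, 75/13)

T1 rotate counter-clockwise with cos θ = 5/13, sin θ = -12/13: (2, -2) → (-14/13, -34/13); (0, 2) → (24/13, 10/13); (5, -2) → (1/13, -70/13); (0, -4) → (-48/13, -20/13); (-1, -3) → (-41/13, -3/13)
T2 reflect across x = 0: (-14/13, -34/13) → (14/13, -34/13); (24/13, 10/13) → (-24/13, 10/13); (1/13, -70/13) → (-1/13, -70/13); (-48/13, -20/13) → (48/13, -20/13); (-41/13, -3/13) → (41/13, -3/13)
T3 translate by (-5, 6): (14/13, -34/13) → (-51/13, 44/13); (-24/13, 10/13) → (-89/13, 88/13); (-1/13, -70/13) → (-66/13, 8/13); (48/13, -20/13) → (-17/13, 58/13); (41/13, -3/13) → (-24/13, 75/13)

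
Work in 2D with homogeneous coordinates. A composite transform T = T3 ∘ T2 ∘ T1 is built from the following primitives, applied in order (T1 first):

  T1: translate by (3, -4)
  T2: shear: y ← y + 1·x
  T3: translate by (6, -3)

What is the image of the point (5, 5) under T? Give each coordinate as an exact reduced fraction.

T1 translate by (3, -4): (5, 5) → (8, 1)
T2 shear: y ← y + 1·x: (8, 1) → (8, 9)
T3 translate by (6, -3): (8, 9) → (14, 6)

T(p) = (14, 6)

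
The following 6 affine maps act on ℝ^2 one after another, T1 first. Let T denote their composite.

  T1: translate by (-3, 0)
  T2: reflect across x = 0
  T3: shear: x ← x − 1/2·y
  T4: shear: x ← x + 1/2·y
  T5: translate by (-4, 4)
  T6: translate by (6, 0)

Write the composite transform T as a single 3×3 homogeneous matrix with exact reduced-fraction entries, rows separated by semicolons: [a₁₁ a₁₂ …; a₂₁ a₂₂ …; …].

T = [-1 0 5; 0 1 4; 0 0 1]

T1 = [1 0 -3; 0 1 0; 0 0 1]
T2·T1 = [-1 0 3; 0 1 0; 0 0 1]
T3·…·T1 = [-1 -1/2 3; 0 1 0; 0 0 1]
T4·…·T1 = [-1 0 3; 0 1 0; 0 0 1]
T5·…·T1 = [-1 0 -1; 0 1 4; 0 0 1]
T6·…·T1 = [-1 0 5; 0 1 4; 0 0 1]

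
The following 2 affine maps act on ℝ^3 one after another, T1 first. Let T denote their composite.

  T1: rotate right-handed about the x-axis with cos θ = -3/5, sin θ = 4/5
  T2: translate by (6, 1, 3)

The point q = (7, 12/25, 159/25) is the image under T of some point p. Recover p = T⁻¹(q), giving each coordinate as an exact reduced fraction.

p = (1, 3, -8/5)

T1 = [1 0 0 0; 0 -3/5 -4/5 0; 0 4/5 -3/5 0; 0 0 0 1]
T2·T1 = [1 0 0 6; 0 -3/5 -4/5 1; 0 4/5 -3/5 3; 0 0 0 1]
det M = 1; M⁻¹ = [1 0 0 -6; 0 -3/5 4/5 -9/5; 0 -4/5 -3/5 13/5; 0 0 0 1]
M⁻¹ · (7, 12/25, 159/25)ᵀ = (1, 3, -8/5)ᵀ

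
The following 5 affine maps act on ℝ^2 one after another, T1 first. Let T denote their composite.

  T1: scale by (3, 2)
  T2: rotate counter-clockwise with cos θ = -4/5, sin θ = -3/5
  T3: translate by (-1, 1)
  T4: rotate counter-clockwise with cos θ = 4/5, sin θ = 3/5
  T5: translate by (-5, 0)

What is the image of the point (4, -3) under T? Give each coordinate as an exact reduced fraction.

T1 scale by (3, 2): (4, -3) → (12, -6)
T2 rotate counter-clockwise with cos θ = -4/5, sin θ = -3/5: (12, -6) → (-66/5, -12/5)
T3 translate by (-1, 1): (-66/5, -12/5) → (-71/5, -7/5)
T4 rotate counter-clockwise with cos θ = 4/5, sin θ = 3/5: (-71/5, -7/5) → (-263/25, -241/25)
T5 translate by (-5, 0): (-263/25, -241/25) → (-388/25, -241/25)

T(p) = (-388/25, -241/25)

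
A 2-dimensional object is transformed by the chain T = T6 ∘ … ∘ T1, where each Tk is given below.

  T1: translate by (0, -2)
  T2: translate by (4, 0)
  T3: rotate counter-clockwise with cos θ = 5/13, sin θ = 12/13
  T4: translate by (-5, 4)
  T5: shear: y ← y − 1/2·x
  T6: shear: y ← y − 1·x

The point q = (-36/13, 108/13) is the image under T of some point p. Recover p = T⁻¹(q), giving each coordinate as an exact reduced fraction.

T1 = [1 0 0; 0 1 -2; 0 0 1]
T2·T1 = [1 0 4; 0 1 -2; 0 0 1]
T3·…·T1 = [5/13 -12/13 44/13; 12/13 5/13 38/13; 0 0 1]
T4·…·T1 = [5/13 -12/13 -21/13; 12/13 5/13 90/13; 0 0 1]
T5·…·T1 = [5/13 -12/13 -21/13; 19/26 11/13 201/26; 0 0 1]
T6·…·T1 = [5/13 -12/13 -21/13; 9/26 23/13 243/26; 0 0 1]
det M = 1; M⁻¹ = [23/13 12/13 -75/13; -9/26 5/13 -54/13; 0 0 1]
M⁻¹ · (-36/13, 108/13)ᵀ = (-3, 0)ᵀ

p = (-3, 0)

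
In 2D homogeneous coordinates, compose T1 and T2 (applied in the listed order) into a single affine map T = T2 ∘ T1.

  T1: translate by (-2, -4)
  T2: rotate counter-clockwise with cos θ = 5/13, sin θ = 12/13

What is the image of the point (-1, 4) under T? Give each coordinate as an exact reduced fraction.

T(p) = (-15/13, -36/13)

T1 translate by (-2, -4): (-1, 4) → (-3, 0)
T2 rotate counter-clockwise with cos θ = 5/13, sin θ = 12/13: (-3, 0) → (-15/13, -36/13)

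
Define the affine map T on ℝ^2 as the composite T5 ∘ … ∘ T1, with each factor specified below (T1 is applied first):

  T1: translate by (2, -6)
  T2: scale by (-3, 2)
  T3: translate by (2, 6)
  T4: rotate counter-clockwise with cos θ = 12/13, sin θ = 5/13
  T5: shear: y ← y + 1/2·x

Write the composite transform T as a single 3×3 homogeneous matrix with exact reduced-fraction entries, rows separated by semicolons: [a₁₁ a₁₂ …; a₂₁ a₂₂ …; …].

T1 = [1 0 2; 0 1 -6; 0 0 1]
T2·T1 = [-3 0 -6; 0 2 -12; 0 0 1]
T3·…·T1 = [-3 0 -4; 0 2 -6; 0 0 1]
T4·…·T1 = [-36/13 -10/13 -18/13; -15/13 24/13 -92/13; 0 0 1]
T5·…·T1 = [-36/13 -10/13 -18/13; -33/13 19/13 -101/13; 0 0 1]

T = [-36/13 -10/13 -18/13; -33/13 19/13 -101/13; 0 0 1]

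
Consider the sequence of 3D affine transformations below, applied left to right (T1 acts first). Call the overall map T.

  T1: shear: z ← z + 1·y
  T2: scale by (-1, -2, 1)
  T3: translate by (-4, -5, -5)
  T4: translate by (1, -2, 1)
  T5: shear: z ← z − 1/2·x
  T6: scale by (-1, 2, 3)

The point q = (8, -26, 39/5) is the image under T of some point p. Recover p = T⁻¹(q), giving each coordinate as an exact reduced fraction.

p = (5, 3, -2/5)

T1 = [1 0 0 0; 0 1 0 0; 0 1 1 0; 0 0 0 1]
T2·T1 = [-1 0 0 0; 0 -2 0 0; 0 1 1 0; 0 0 0 1]
T3·…·T1 = [-1 0 0 -4; 0 -2 0 -5; 0 1 1 -5; 0 0 0 1]
T4·…·T1 = [-1 0 0 -3; 0 -2 0 -7; 0 1 1 -4; 0 0 0 1]
T5·…·T1 = [-1 0 0 -3; 0 -2 0 -7; 1/2 1 1 -5/2; 0 0 0 1]
T6·…·T1 = [1 0 0 3; 0 -4 0 -14; 3/2 3 3 -15/2; 0 0 0 1]
det M = -12; M⁻¹ = [1 0 0 -3; 0 -1/4 0 -7/2; -1/2 1/4 1/3 15/2; 0 0 0 1]
M⁻¹ · (8, -26, 39/5)ᵀ = (5, 3, -2/5)ᵀ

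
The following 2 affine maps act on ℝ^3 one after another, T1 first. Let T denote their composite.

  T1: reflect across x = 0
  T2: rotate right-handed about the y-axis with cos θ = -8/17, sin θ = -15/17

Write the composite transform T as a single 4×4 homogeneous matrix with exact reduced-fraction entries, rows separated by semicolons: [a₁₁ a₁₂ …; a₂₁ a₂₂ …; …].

T = [8/17 0 -15/17 0; 0 1 0 0; -15/17 0 -8/17 0; 0 0 0 1]

T1 = [-1 0 0 0; 0 1 0 0; 0 0 1 0; 0 0 0 1]
T2·T1 = [8/17 0 -15/17 0; 0 1 0 0; -15/17 0 -8/17 0; 0 0 0 1]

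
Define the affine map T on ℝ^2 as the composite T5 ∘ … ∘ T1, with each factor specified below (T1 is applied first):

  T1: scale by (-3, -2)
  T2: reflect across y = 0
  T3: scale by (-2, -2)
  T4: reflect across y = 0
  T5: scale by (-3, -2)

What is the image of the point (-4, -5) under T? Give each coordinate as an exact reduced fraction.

T(p) = (72, 40)

T1 scale by (-3, -2): (-4, -5) → (12, 10)
T2 reflect across y = 0: (12, 10) → (12, -10)
T3 scale by (-2, -2): (12, -10) → (-24, 20)
T4 reflect across y = 0: (-24, 20) → (-24, -20)
T5 scale by (-3, -2): (-24, -20) → (72, 40)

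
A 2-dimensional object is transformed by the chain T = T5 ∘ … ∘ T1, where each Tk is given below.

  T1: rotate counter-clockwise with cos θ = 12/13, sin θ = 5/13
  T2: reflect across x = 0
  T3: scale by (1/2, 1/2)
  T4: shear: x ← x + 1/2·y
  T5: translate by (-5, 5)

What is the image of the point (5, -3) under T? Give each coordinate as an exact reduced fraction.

T(p) = (-421/52, 119/26)

T1 rotate counter-clockwise with cos θ = 12/13, sin θ = 5/13: (5, -3) → (75/13, -11/13)
T2 reflect across x = 0: (75/13, -11/13) → (-75/13, -11/13)
T3 scale by (1/2, 1/2): (-75/13, -11/13) → (-75/26, -11/26)
T4 shear: x ← x + 1/2·y: (-75/26, -11/26) → (-161/52, -11/26)
T5 translate by (-5, 5): (-161/52, -11/26) → (-421/52, 119/26)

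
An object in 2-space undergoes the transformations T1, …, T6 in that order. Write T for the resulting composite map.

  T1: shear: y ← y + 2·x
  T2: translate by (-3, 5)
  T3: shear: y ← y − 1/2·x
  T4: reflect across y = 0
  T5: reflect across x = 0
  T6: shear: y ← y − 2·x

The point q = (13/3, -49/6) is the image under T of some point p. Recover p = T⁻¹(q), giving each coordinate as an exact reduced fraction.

T1 = [1 0 0; 2 1 0; 0 0 1]
T2·T1 = [1 0 -3; 2 1 5; 0 0 1]
T3·…·T1 = [1 0 -3; 3/2 1 13/2; 0 0 1]
T4·…·T1 = [1 0 -3; -3/2 -1 -13/2; 0 0 1]
T5·…·T1 = [-1 0 3; -3/2 -1 -13/2; 0 0 1]
T6·…·T1 = [-1 0 3; 1/2 -1 -25/2; 0 0 1]
det M = 1; M⁻¹ = [-1 0 3; -1/2 -1 -11; 0 0 1]
M⁻¹ · (13/3, -49/6)ᵀ = (-4/3, -5)ᵀ

p = (-4/3, -5)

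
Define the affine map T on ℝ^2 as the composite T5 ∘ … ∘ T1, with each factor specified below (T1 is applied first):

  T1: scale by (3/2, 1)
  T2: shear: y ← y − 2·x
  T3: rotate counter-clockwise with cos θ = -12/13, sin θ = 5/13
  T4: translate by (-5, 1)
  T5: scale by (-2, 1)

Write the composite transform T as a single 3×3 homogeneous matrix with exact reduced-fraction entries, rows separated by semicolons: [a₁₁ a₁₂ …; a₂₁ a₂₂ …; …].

T1 = [3/2 0 0; 0 1 0; 0 0 1]
T2·T1 = [3/2 0 0; -3 1 0; 0 0 1]
T3·…·T1 = [-3/13 -5/13 0; 87/26 -12/13 0; 0 0 1]
T4·…·T1 = [-3/13 -5/13 -5; 87/26 -12/13 1; 0 0 1]
T5·…·T1 = [6/13 10/13 10; 87/26 -12/13 1; 0 0 1]

T = [6/13 10/13 10; 87/26 -12/13 1; 0 0 1]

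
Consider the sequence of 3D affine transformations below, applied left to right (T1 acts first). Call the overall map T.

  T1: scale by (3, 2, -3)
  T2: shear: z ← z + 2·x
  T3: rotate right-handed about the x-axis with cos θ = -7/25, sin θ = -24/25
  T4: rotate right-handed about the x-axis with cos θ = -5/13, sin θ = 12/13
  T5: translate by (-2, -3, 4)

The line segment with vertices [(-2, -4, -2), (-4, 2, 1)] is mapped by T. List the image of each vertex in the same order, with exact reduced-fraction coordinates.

T1 scale by (3, 2, -3): (-2, -4, -2) → (-6, -8, 6); (-4, 2, 1) → (-12, 4, -3)
T2 shear: z ← z + 2·x: (-6, -8, 6) → (-6, -8, -6); (-12, 4, -3) → (-12, 4, -27)
T3 rotate right-handed about the x-axis with cos θ = -7/25, sin θ = -24/25: (-6, -8, -6) → (-6, -88/25, 234/25); (-12, 4, -27) → (-12, -676/25, 93/25)
T4 rotate right-handed about the x-axis with cos θ = -5/13, sin θ = 12/13: (-6, -88/25, 234/25) → (-6, -2368/325, -2226/325); (-12, -676/25, 93/25) → (-12, 2264/325, -8577/325)
T5 translate by (-2, -3, 4): (-6, -2368/325, -2226/325) → (-8, -3343/325, -926/325); (-12, 2264/325, -8577/325) → (-14, 1289/325, -7277/325)

image vertices: (-8, -3343/325, -926/325), (-14, 1289/325, -7277/325)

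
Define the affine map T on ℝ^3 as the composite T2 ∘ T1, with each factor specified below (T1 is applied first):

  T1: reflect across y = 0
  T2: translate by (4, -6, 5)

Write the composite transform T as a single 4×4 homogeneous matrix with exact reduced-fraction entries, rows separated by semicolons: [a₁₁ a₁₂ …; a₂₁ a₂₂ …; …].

T1 = [1 0 0 0; 0 -1 0 0; 0 0 1 0; 0 0 0 1]
T2·T1 = [1 0 0 4; 0 -1 0 -6; 0 0 1 5; 0 0 0 1]

T = [1 0 0 4; 0 -1 0 -6; 0 0 1 5; 0 0 0 1]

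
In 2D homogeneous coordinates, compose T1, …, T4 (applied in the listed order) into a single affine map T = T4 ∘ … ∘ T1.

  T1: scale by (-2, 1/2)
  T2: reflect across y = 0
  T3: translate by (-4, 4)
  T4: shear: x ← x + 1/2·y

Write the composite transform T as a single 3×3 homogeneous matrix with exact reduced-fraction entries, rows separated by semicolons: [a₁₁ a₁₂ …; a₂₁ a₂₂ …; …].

T1 = [-2 0 0; 0 1/2 0; 0 0 1]
T2·T1 = [-2 0 0; 0 -1/2 0; 0 0 1]
T3·…·T1 = [-2 0 -4; 0 -1/2 4; 0 0 1]
T4·…·T1 = [-2 -1/4 -2; 0 -1/2 4; 0 0 1]

T = [-2 -1/4 -2; 0 -1/2 4; 0 0 1]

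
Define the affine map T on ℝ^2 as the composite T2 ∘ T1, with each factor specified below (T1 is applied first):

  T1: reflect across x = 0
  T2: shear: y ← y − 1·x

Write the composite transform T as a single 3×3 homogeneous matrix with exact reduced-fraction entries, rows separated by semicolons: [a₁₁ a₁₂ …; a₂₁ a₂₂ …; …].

T = [-1 0 0; 1 1 0; 0 0 1]

T1 = [-1 0 0; 0 1 0; 0 0 1]
T2·T1 = [-1 0 0; 1 1 0; 0 0 1]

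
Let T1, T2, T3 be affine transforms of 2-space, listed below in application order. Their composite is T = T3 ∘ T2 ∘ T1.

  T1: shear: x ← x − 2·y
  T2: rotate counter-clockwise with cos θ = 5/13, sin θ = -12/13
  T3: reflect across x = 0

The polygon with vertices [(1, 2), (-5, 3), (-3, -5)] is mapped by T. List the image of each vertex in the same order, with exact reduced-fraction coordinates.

T1 shear: x ← x − 2·y: (1, 2) → (-3, 2); (-5, 3) → (-11, 3); (-3, -5) → (7, -5)
T2 rotate counter-clockwise with cos θ = 5/13, sin θ = -12/13: (-3, 2) → (9/13, 46/13); (-11, 3) → (-19/13, 147/13); (7, -5) → (-25/13, -109/13)
T3 reflect across x = 0: (9/13, 46/13) → (-9/13, 46/13); (-19/13, 147/13) → (19/13, 147/13); (-25/13, -109/13) → (25/13, -109/13)

image vertices: (-9/13, 46/13), (19/13, 147/13), (25/13, -109/13)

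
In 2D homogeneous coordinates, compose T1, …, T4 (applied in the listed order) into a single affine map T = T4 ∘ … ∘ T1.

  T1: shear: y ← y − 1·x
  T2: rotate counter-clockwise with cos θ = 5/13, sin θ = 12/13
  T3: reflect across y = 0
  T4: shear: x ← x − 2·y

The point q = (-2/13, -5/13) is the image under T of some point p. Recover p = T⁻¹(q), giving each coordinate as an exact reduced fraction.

p = (0, 1)

T1 = [1 0 0; -1 1 0; 0 0 1]
T2·T1 = [17/13 -12/13 0; 7/13 5/13 0; 0 0 1]
T3·…·T1 = [17/13 -12/13 0; -7/13 -5/13 0; 0 0 1]
T4·…·T1 = [31/13 -2/13 0; -7/13 -5/13 0; 0 0 1]
det M = -1; M⁻¹ = [5/13 -2/13 0; -7/13 -31/13 0; 0 0 1]
M⁻¹ · (-2/13, -5/13)ᵀ = (0, 1)ᵀ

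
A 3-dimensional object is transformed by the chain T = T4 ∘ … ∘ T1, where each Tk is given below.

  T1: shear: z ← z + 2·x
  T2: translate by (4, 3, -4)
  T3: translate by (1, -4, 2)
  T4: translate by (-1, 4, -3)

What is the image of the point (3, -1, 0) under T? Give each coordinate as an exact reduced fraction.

T(p) = (7, 2, 1)

T1 shear: z ← z + 2·x: (3, -1, 0) → (3, -1, 6)
T2 translate by (4, 3, -4): (3, -1, 6) → (7, 2, 2)
T3 translate by (1, -4, 2): (7, 2, 2) → (8, -2, 4)
T4 translate by (-1, 4, -3): (8, -2, 4) → (7, 2, 1)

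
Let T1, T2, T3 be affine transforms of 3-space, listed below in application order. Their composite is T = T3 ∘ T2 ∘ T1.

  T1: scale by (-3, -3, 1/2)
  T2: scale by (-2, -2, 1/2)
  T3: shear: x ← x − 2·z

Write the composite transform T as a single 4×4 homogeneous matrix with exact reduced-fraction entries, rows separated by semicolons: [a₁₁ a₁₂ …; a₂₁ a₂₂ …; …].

T = [6 0 -1/2 0; 0 6 0 0; 0 0 1/4 0; 0 0 0 1]

T1 = [-3 0 0 0; 0 -3 0 0; 0 0 1/2 0; 0 0 0 1]
T2·T1 = [6 0 0 0; 0 6 0 0; 0 0 1/4 0; 0 0 0 1]
T3·…·T1 = [6 0 -1/2 0; 0 6 0 0; 0 0 1/4 0; 0 0 0 1]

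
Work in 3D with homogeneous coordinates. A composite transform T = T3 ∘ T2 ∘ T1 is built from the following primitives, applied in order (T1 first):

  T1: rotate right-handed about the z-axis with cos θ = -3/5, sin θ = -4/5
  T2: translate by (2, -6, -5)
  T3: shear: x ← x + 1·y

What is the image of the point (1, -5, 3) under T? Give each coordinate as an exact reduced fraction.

T1 rotate right-handed about the z-axis with cos θ = -3/5, sin θ = -4/5: (1, -5, 3) → (-23/5, 11/5, 3)
T2 translate by (2, -6, -5): (-23/5, 11/5, 3) → (-13/5, -19/5, -2)
T3 shear: x ← x + 1·y: (-13/5, -19/5, -2) → (-32/5, -19/5, -2)

T(p) = (-32/5, -19/5, -2)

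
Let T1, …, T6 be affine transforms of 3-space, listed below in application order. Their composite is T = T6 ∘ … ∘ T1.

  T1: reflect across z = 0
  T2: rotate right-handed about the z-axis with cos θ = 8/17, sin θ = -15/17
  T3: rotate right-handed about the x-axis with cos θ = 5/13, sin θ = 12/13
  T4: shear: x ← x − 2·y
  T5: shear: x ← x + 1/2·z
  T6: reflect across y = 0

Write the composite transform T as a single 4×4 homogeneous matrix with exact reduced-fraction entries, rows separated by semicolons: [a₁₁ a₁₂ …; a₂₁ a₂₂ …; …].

T = [164/221 163/221 -53/26 0; 75/221 -40/221 -12/13 0; -180/221 96/221 -5/13 0; 0 0 0 1]

T1 = [1 0 0 0; 0 1 0 0; 0 0 -1 0; 0 0 0 1]
T2·T1 = [8/17 15/17 0 0; -15/17 8/17 0 0; 0 0 -1 0; 0 0 0 1]
T3·…·T1 = [8/17 15/17 0 0; -75/221 40/221 12/13 0; -180/221 96/221 -5/13 0; 0 0 0 1]
T4·…·T1 = [254/221 115/221 -24/13 0; -75/221 40/221 12/13 0; -180/221 96/221 -5/13 0; 0 0 0 1]
T5·…·T1 = [164/221 163/221 -53/26 0; -75/221 40/221 12/13 0; -180/221 96/221 -5/13 0; 0 0 0 1]
T6·…·T1 = [164/221 163/221 -53/26 0; 75/221 -40/221 -12/13 0; -180/221 96/221 -5/13 0; 0 0 0 1]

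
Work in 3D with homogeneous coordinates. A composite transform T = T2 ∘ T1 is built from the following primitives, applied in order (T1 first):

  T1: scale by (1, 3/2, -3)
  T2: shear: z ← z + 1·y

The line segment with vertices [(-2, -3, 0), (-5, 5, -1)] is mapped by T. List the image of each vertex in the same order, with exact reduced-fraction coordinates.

image vertices: (-2, -9/2, -9/2), (-5, 15/2, 21/2)

T1 scale by (1, 3/2, -3): (-2, -3, 0) → (-2, -9/2, 0); (-5, 5, -1) → (-5, 15/2, 3)
T2 shear: z ← z + 1·y: (-2, -9/2, 0) → (-2, -9/2, -9/2); (-5, 15/2, 3) → (-5, 15/2, 21/2)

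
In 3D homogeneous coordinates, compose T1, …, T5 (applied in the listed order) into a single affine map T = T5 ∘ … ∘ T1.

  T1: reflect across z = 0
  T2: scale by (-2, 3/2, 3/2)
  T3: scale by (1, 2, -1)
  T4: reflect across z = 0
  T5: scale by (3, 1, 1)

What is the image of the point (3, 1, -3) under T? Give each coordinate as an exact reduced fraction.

T(p) = (-18, 3, 9/2)

T1 reflect across z = 0: (3, 1, -3) → (3, 1, 3)
T2 scale by (-2, 3/2, 3/2): (3, 1, 3) → (-6, 3/2, 9/2)
T3 scale by (1, 2, -1): (-6, 3/2, 9/2) → (-6, 3, -9/2)
T4 reflect across z = 0: (-6, 3, -9/2) → (-6, 3, 9/2)
T5 scale by (3, 1, 1): (-6, 3, 9/2) → (-18, 3, 9/2)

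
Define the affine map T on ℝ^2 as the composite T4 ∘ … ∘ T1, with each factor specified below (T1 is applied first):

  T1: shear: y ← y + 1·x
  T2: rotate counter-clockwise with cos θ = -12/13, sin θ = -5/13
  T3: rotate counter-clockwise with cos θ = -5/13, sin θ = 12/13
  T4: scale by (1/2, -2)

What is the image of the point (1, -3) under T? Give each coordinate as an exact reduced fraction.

T(p) = (-59/169, 718/169)

T1 shear: y ← y + 1·x: (1, -3) → (1, -2)
T2 rotate counter-clockwise with cos θ = -12/13, sin θ = -5/13: (1, -2) → (-22/13, 19/13)
T3 rotate counter-clockwise with cos θ = -5/13, sin θ = 12/13: (-22/13, 19/13) → (-118/169, -359/169)
T4 scale by (1/2, -2): (-118/169, -359/169) → (-59/169, 718/169)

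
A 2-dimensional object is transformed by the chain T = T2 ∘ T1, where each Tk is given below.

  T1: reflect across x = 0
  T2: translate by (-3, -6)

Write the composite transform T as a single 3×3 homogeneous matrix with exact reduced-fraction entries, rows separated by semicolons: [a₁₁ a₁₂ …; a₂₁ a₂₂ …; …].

T = [-1 0 -3; 0 1 -6; 0 0 1]

T1 = [-1 0 0; 0 1 0; 0 0 1]
T2·T1 = [-1 0 -3; 0 1 -6; 0 0 1]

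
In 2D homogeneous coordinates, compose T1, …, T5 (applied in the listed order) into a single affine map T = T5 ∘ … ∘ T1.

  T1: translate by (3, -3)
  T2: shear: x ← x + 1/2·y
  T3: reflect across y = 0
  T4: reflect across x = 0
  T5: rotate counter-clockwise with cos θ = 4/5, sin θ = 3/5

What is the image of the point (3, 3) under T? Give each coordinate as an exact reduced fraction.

T(p) = (-24/5, -18/5)

T1 translate by (3, -3): (3, 3) → (6, 0)
T2 shear: x ← x + 1/2·y: (6, 0) → (6, 0)
T3 reflect across y = 0: (6, 0) → (6, 0)
T4 reflect across x = 0: (6, 0) → (-6, 0)
T5 rotate counter-clockwise with cos θ = 4/5, sin θ = 3/5: (-6, 0) → (-24/5, -18/5)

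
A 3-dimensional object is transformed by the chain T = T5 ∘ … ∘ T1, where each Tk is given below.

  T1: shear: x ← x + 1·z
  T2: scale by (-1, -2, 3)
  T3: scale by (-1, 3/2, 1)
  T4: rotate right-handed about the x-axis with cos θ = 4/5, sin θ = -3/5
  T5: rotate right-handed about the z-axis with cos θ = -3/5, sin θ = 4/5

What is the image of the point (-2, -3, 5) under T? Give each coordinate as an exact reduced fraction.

T(p) = (-369/25, -183/25, 33/5)

T1 shear: x ← x + 1·z: (-2, -3, 5) → (3, -3, 5)
T2 scale by (-1, -2, 3): (3, -3, 5) → (-3, 6, 15)
T3 scale by (-1, 3/2, 1): (-3, 6, 15) → (3, 9, 15)
T4 rotate right-handed about the x-axis with cos θ = 4/5, sin θ = -3/5: (3, 9, 15) → (3, 81/5, 33/5)
T5 rotate right-handed about the z-axis with cos θ = -3/5, sin θ = 4/5: (3, 81/5, 33/5) → (-369/25, -183/25, 33/5)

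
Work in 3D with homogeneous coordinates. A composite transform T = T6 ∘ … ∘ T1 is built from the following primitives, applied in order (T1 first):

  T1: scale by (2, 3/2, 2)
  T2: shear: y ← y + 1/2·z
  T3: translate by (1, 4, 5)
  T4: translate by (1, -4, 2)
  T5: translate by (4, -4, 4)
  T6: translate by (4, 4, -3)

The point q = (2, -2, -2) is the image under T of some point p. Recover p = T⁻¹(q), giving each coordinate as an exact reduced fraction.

T1 = [2 0 0 0; 0 3/2 0 0; 0 0 2 0; 0 0 0 1]
T2·T1 = [2 0 0 0; 0 3/2 1 0; 0 0 2 0; 0 0 0 1]
T3·…·T1 = [2 0 0 1; 0 3/2 1 4; 0 0 2 5; 0 0 0 1]
T4·…·T1 = [2 0 0 2; 0 3/2 1 0; 0 0 2 7; 0 0 0 1]
T5·…·T1 = [2 0 0 6; 0 3/2 1 -4; 0 0 2 11; 0 0 0 1]
T6·…·T1 = [2 0 0 10; 0 3/2 1 0; 0 0 2 8; 0 0 0 1]
det M = 6; M⁻¹ = [1/2 0 0 -5; 0 2/3 -1/3 8/3; 0 0 1/2 -4; 0 0 0 1]
M⁻¹ · (2, -2, -2)ᵀ = (-4, 2, -5)ᵀ

p = (-4, 2, -5)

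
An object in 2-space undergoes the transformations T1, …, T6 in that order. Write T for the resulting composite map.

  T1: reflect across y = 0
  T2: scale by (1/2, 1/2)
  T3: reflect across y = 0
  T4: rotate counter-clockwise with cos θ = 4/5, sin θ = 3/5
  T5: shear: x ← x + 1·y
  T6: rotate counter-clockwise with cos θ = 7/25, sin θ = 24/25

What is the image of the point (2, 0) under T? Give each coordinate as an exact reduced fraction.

T1 reflect across y = 0: (2, 0) → (2, 0)
T2 scale by (1/2, 1/2): (2, 0) → (1, 0)
T3 reflect across y = 0: (1, 0) → (1, 0)
T4 rotate counter-clockwise with cos θ = 4/5, sin θ = 3/5: (1, 0) → (4/5, 3/5)
T5 shear: x ← x + 1·y: (4/5, 3/5) → (7/5, 3/5)
T6 rotate counter-clockwise with cos θ = 7/25, sin θ = 24/25: (7/5, 3/5) → (-23/125, 189/125)

T(p) = (-23/125, 189/125)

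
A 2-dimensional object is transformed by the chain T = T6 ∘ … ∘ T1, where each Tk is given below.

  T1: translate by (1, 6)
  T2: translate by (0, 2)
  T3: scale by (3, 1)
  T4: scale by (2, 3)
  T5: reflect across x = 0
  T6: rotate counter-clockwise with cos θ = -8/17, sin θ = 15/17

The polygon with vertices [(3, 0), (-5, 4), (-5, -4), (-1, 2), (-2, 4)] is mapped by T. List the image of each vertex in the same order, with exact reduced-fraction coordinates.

image vertices: (-168/17, -552/17), (-732/17, 72/17), (-372/17, 264/17), (-450/17, -240/17), (-588/17, -198/17)

T1 translate by (1, 6): (3, 0) → (4, 6); (-5, 4) → (-4, 10); (-5, -4) → (-4, 2); (-1, 2) → (0, 8); (-2, 4) → (-1, 10)
T2 translate by (0, 2): (4, 6) → (4, 8); (-4, 10) → (-4, 12); (-4, 2) → (-4, 4); (0, 8) → (0, 10); (-1, 10) → (-1, 12)
T3 scale by (3, 1): (4, 8) → (12, 8); (-4, 12) → (-12, 12); (-4, 4) → (-12, 4); (0, 10) → (0, 10); (-1, 12) → (-3, 12)
T4 scale by (2, 3): (12, 8) → (24, 24); (-12, 12) → (-24, 36); (-12, 4) → (-24, 12); (0, 10) → (0, 30); (-3, 12) → (-6, 36)
T5 reflect across x = 0: (24, 24) → (-24, 24); (-24, 36) → (24, 36); (-24, 12) → (24, 12); (0, 30) → (0, 30); (-6, 36) → (6, 36)
T6 rotate counter-clockwise with cos θ = -8/17, sin θ = 15/17: (-24, 24) → (-168/17, -552/17); (24, 36) → (-732/17, 72/17); (24, 12) → (-372/17, 264/17); (0, 30) → (-450/17, -240/17); (6, 36) → (-588/17, -198/17)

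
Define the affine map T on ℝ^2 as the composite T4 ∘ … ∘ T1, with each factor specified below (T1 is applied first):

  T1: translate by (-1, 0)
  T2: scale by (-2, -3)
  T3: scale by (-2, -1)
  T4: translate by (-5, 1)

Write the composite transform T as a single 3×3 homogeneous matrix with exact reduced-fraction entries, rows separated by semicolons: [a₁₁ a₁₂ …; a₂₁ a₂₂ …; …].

T1 = [1 0 -1; 0 1 0; 0 0 1]
T2·T1 = [-2 0 2; 0 -3 0; 0 0 1]
T3·…·T1 = [4 0 -4; 0 3 0; 0 0 1]
T4·…·T1 = [4 0 -9; 0 3 1; 0 0 1]

T = [4 0 -9; 0 3 1; 0 0 1]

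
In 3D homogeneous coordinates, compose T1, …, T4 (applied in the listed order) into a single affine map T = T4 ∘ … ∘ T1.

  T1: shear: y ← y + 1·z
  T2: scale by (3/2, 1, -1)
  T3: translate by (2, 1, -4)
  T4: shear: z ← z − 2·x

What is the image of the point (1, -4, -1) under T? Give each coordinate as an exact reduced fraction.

T(p) = (7/2, -4, -10)

T1 shear: y ← y + 1·z: (1, -4, -1) → (1, -5, -1)
T2 scale by (3/2, 1, -1): (1, -5, -1) → (3/2, -5, 1)
T3 translate by (2, 1, -4): (3/2, -5, 1) → (7/2, -4, -3)
T4 shear: z ← z − 2·x: (7/2, -4, -3) → (7/2, -4, -10)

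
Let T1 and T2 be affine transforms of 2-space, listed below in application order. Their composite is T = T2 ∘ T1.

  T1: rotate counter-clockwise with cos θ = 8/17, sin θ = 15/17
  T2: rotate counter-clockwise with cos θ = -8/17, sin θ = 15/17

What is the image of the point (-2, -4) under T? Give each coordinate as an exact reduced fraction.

T1 rotate counter-clockwise with cos θ = 8/17, sin θ = 15/17: (-2, -4) → (44/17, -62/17)
T2 rotate counter-clockwise with cos θ = -8/17, sin θ = 15/17: (44/17, -62/17) → (2, 4)

T(p) = (2, 4)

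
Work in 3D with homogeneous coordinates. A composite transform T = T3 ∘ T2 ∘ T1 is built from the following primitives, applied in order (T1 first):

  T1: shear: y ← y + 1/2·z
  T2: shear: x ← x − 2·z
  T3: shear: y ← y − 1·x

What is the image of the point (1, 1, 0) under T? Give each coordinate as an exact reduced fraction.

T1 shear: y ← y + 1/2·z: (1, 1, 0) → (1, 1, 0)
T2 shear: x ← x − 2·z: (1, 1, 0) → (1, 1, 0)
T3 shear: y ← y − 1·x: (1, 1, 0) → (1, 0, 0)

T(p) = (1, 0, 0)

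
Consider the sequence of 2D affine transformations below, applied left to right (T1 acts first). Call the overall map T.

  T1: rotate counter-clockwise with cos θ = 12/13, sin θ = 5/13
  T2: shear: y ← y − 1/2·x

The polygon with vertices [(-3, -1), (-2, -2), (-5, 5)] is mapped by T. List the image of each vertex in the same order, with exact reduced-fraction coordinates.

T1 rotate counter-clockwise with cos θ = 12/13, sin θ = 5/13: (-3, -1) → (-31/13, -27/13); (-2, -2) → (-14/13, -34/13); (-5, 5) → (-85/13, 35/13)
T2 shear: y ← y − 1/2·x: (-31/13, -27/13) → (-31/13, -23/26); (-14/13, -34/13) → (-14/13, -27/13); (-85/13, 35/13) → (-85/13, 155/26)

image vertices: (-31/13, -23/26), (-14/13, -27/13), (-85/13, 155/26)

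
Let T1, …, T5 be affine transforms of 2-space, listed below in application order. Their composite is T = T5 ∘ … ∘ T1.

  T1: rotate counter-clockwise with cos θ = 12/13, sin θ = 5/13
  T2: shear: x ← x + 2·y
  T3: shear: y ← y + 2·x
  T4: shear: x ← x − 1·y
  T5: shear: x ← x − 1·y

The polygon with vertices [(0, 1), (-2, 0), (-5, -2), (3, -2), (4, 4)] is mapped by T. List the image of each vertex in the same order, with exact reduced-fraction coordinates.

T1 rotate counter-clockwise with cos θ = 12/13, sin θ = 5/13: (0, 1) → (-5/13, 12/13); (-2, 0) → (-24/13, -10/13); (-5, -2) → (-50/13, -49/13); (3, -2) → (46/13, -9/13); (4, 4) → (28/13, 68/13)
T2 shear: x ← x + 2·y: (-5/13, 12/13) → (19/13, 12/13); (-24/13, -10/13) → (-44/13, -10/13); (-50/13, -49/13) → (-148/13, -49/13); (46/13, -9/13) → (28/13, -9/13); (28/13, 68/13) → (164/13, 68/13)
T3 shear: y ← y + 2·x: (19/13, 12/13) → (19/13, 50/13); (-44/13, -10/13) → (-44/13, -98/13); (-148/13, -49/13) → (-148/13, -345/13); (28/13, -9/13) → (28/13, 47/13); (164/13, 68/13) → (164/13, 396/13)
T4 shear: x ← x − 1·y: (19/13, 50/13) → (-31/13, 50/13); (-44/13, -98/13) → (54/13, -98/13); (-148/13, -345/13) → (197/13, -345/13); (28/13, 47/13) → (-19/13, 47/13); (164/13, 396/13) → (-232/13, 396/13)
T5 shear: x ← x − 1·y: (-31/13, 50/13) → (-81/13, 50/13); (54/13, -98/13) → (152/13, -98/13); (197/13, -345/13) → (542/13, -345/13); (-19/13, 47/13) → (-66/13, 47/13); (-232/13, 396/13) → (-628/13, 396/13)

image vertices: (-81/13, 50/13), (152/13, -98/13), (542/13, -345/13), (-66/13, 47/13), (-628/13, 396/13)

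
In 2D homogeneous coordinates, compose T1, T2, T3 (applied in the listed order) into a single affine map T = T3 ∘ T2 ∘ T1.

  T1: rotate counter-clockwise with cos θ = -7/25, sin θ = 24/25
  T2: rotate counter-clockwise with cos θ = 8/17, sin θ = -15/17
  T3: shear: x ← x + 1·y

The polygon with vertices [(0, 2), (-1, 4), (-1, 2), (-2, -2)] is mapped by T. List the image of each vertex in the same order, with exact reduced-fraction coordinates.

image vertices: (14/425, 608/425), (-573/425, 919/425), (-587/425, 311/425), (-1216/425, -1202/425)

T1 rotate counter-clockwise with cos θ = -7/25, sin θ = 24/25: (0, 2) → (-48/25, -14/25); (-1, 4) → (-89/25, -52/25); (-1, 2) → (-41/25, -38/25); (-2, -2) → (62/25, -34/25)
T2 rotate counter-clockwise with cos θ = 8/17, sin θ = -15/17: (-48/25, -14/25) → (-594/425, 608/425); (-89/25, -52/25) → (-1492/425, 919/425); (-41/25, -38/25) → (-898/425, 311/425); (62/25, -34/25) → (-14/425, -1202/425)
T3 shear: x ← x + 1·y: (-594/425, 608/425) → (14/425, 608/425); (-1492/425, 919/425) → (-573/425, 919/425); (-898/425, 311/425) → (-587/425, 311/425); (-14/425, -1202/425) → (-1216/425, -1202/425)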